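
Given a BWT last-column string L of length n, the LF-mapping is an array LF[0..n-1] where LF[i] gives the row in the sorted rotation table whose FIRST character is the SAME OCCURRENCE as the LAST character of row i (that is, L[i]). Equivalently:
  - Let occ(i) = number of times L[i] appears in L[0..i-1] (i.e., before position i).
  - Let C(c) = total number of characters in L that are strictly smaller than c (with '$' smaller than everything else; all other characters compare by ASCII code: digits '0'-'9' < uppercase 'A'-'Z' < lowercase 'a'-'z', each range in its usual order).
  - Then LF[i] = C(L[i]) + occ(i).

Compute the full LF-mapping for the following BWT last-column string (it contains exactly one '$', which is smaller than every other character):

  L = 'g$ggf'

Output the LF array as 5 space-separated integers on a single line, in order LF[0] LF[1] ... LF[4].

Char counts: '$':1, 'f':1, 'g':3
C (first-col start): C('$')=0, C('f')=1, C('g')=2
L[0]='g': occ=0, LF[0]=C('g')+0=2+0=2
L[1]='$': occ=0, LF[1]=C('$')+0=0+0=0
L[2]='g': occ=1, LF[2]=C('g')+1=2+1=3
L[3]='g': occ=2, LF[3]=C('g')+2=2+2=4
L[4]='f': occ=0, LF[4]=C('f')+0=1+0=1

Answer: 2 0 3 4 1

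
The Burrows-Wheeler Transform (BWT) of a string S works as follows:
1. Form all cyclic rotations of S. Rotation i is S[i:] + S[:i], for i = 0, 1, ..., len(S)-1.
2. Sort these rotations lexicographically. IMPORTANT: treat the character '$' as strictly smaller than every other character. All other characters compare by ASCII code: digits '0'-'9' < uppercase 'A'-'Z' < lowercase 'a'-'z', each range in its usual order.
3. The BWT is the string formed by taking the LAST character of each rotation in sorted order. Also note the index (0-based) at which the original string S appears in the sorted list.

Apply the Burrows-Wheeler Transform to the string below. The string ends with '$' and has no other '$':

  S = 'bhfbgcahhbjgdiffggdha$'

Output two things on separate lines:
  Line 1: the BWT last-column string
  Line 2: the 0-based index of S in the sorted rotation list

Answer: ahcf$hggghifbgjfdhbadb
4

Derivation:
All 22 rotations (rotation i = S[i:]+S[:i]):
  rot[0] = bhfbgcahhbjgdiffggdha$
  rot[1] = hfbgcahhbjgdiffggdha$b
  rot[2] = fbgcahhbjgdiffggdha$bh
  rot[3] = bgcahhbjgdiffggdha$bhf
  rot[4] = gcahhbjgdiffggdha$bhfb
  rot[5] = cahhbjgdiffggdha$bhfbg
  rot[6] = ahhbjgdiffggdha$bhfbgc
  rot[7] = hhbjgdiffggdha$bhfbgca
  rot[8] = hbjgdiffggdha$bhfbgcah
  rot[9] = bjgdiffggdha$bhfbgcahh
  rot[10] = jgdiffggdha$bhfbgcahhb
  rot[11] = gdiffggdha$bhfbgcahhbj
  rot[12] = diffggdha$bhfbgcahhbjg
  rot[13] = iffggdha$bhfbgcahhbjgd
  rot[14] = ffggdha$bhfbgcahhbjgdi
  rot[15] = fggdha$bhfbgcahhbjgdif
  rot[16] = ggdha$bhfbgcahhbjgdiff
  rot[17] = gdha$bhfbgcahhbjgdiffg
  rot[18] = dha$bhfbgcahhbjgdiffgg
  rot[19] = ha$bhfbgcahhbjgdiffggd
  rot[20] = a$bhfbgcahhbjgdiffggdh
  rot[21] = $bhfbgcahhbjgdiffggdha
Sorted (with $ < everything):
  sorted[0] = $bhfbgcahhbjgdiffggdha  (last char: 'a')
  sorted[1] = a$bhfbgcahhbjgdiffggdh  (last char: 'h')
  sorted[2] = ahhbjgdiffggdha$bhfbgc  (last char: 'c')
  sorted[3] = bgcahhbjgdiffggdha$bhf  (last char: 'f')
  sorted[4] = bhfbgcahhbjgdiffggdha$  (last char: '$')
  sorted[5] = bjgdiffggdha$bhfbgcahh  (last char: 'h')
  sorted[6] = cahhbjgdiffggdha$bhfbg  (last char: 'g')
  sorted[7] = dha$bhfbgcahhbjgdiffgg  (last char: 'g')
  sorted[8] = diffggdha$bhfbgcahhbjg  (last char: 'g')
  sorted[9] = fbgcahhbjgdiffggdha$bh  (last char: 'h')
  sorted[10] = ffggdha$bhfbgcahhbjgdi  (last char: 'i')
  sorted[11] = fggdha$bhfbgcahhbjgdif  (last char: 'f')
  sorted[12] = gcahhbjgdiffggdha$bhfb  (last char: 'b')
  sorted[13] = gdha$bhfbgcahhbjgdiffg  (last char: 'g')
  sorted[14] = gdiffggdha$bhfbgcahhbj  (last char: 'j')
  sorted[15] = ggdha$bhfbgcahhbjgdiff  (last char: 'f')
  sorted[16] = ha$bhfbgcahhbjgdiffggd  (last char: 'd')
  sorted[17] = hbjgdiffggdha$bhfbgcah  (last char: 'h')
  sorted[18] = hfbgcahhbjgdiffggdha$b  (last char: 'b')
  sorted[19] = hhbjgdiffggdha$bhfbgca  (last char: 'a')
  sorted[20] = iffggdha$bhfbgcahhbjgd  (last char: 'd')
  sorted[21] = jgdiffggdha$bhfbgcahhb  (last char: 'b')
Last column: ahcf$hggghifbgjfdhbadb
Original string S is at sorted index 4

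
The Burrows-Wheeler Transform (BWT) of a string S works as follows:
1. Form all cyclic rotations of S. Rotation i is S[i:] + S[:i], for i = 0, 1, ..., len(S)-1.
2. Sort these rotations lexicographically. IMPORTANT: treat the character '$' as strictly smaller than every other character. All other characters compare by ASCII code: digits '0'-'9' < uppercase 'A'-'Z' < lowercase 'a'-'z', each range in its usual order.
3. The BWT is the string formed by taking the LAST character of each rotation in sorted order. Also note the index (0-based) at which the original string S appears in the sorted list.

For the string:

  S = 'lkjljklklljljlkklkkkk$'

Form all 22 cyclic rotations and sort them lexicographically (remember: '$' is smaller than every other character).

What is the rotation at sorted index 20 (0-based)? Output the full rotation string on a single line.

All 22 rotations (rotation i = S[i:]+S[:i]):
  rot[0] = lkjljklklljljlkklkkkk$
  rot[1] = kjljklklljljlkklkkkk$l
  rot[2] = jljklklljljlkklkkkk$lk
  rot[3] = ljklklljljlkklkkkk$lkj
  rot[4] = jklklljljlkklkkkk$lkjl
  rot[5] = klklljljlkklkkkk$lkjlj
  rot[6] = lklljljlkklkkkk$lkjljk
  rot[7] = klljljlkklkkkk$lkjljkl
  rot[8] = lljljlkklkkkk$lkjljklk
  rot[9] = ljljlkklkkkk$lkjljklkl
  rot[10] = jljlkklkkkk$lkjljklkll
  rot[11] = ljlkklkkkk$lkjljklkllj
  rot[12] = jlkklkkkk$lkjljklklljl
  rot[13] = lkklkkkk$lkjljklklljlj
  rot[14] = kklkkkk$lkjljklklljljl
  rot[15] = klkkkk$lkjljklklljljlk
  rot[16] = lkkkk$lkjljklklljljlkk
  rot[17] = kkkk$lkjljklklljljlkkl
  rot[18] = kkk$lkjljklklljljlkklk
  rot[19] = kk$lkjljklklljljlkklkk
  rot[20] = k$lkjljklklljljlkklkkk
  rot[21] = $lkjljklklljljlkklkkkk
Sorted (with $ < everything):
  sorted[0] = $lkjljklklljljlkklkkkk
  sorted[1] = jklklljljlkklkkkk$lkjl
  sorted[2] = jljklklljljlkklkkkk$lk
  sorted[3] = jljlkklkkkk$lkjljklkll
  sorted[4] = jlkklkkkk$lkjljklklljl
  sorted[5] = k$lkjljklklljljlkklkkk
  sorted[6] = kjljklklljljlkklkkkk$l
  sorted[7] = kk$lkjljklklljljlkklkk
  sorted[8] = kkk$lkjljklklljljlkklk
  sorted[9] = kkkk$lkjljklklljljlkkl
  sorted[10] = kklkkkk$lkjljklklljljl
  sorted[11] = klkkkk$lkjljklklljljlk
  sorted[12] = klklljljlkklkkkk$lkjlj
  sorted[13] = klljljlkklkkkk$lkjljkl
  sorted[14] = ljklklljljlkklkkkk$lkj
  sorted[15] = ljljlkklkkkk$lkjljklkl
  sorted[16] = ljlkklkkkk$lkjljklkllj
  sorted[17] = lkjljklklljljlkklkkkk$
  sorted[18] = lkkkk$lkjljklklljljlkk
  sorted[19] = lkklkkkk$lkjljklklljlj
  sorted[20] = lklljljlkklkkkk$lkjljk
  sorted[21] = lljljlkklkkkk$lkjljklk
sorted[20] = lklljljlkklkkkk$lkjljk

Answer: lklljljlkklkkkk$lkjljk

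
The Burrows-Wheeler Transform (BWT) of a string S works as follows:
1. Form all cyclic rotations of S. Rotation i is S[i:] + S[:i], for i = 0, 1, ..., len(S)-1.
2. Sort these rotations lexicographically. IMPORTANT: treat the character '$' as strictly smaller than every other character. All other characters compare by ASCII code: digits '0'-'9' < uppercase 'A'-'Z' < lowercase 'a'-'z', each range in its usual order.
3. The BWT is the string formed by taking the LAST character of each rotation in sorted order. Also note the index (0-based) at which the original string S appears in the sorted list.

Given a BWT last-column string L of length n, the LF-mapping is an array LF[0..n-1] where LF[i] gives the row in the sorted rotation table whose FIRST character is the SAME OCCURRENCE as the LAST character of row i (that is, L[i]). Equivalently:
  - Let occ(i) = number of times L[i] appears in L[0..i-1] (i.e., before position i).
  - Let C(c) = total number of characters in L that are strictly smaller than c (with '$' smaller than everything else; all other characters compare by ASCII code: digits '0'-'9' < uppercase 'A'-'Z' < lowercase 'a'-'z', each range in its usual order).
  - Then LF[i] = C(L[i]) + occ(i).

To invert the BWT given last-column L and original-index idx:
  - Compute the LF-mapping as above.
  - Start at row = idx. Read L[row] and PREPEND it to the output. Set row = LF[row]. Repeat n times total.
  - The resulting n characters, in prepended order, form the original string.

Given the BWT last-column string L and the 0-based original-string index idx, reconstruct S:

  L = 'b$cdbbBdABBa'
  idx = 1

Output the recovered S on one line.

LF mapping: 6 0 9 10 7 8 2 11 1 3 4 5
Walk LF starting at row 1, prepending L[row]:
  step 1: row=1, L[1]='$', prepend. Next row=LF[1]=0
  step 2: row=0, L[0]='b', prepend. Next row=LF[0]=6
  step 3: row=6, L[6]='B', prepend. Next row=LF[6]=2
  step 4: row=2, L[2]='c', prepend. Next row=LF[2]=9
  step 5: row=9, L[9]='B', prepend. Next row=LF[9]=3
  step 6: row=3, L[3]='d', prepend. Next row=LF[3]=10
  step 7: row=10, L[10]='B', prepend. Next row=LF[10]=4
  step 8: row=4, L[4]='b', prepend. Next row=LF[4]=7
  step 9: row=7, L[7]='d', prepend. Next row=LF[7]=11
  step 10: row=11, L[11]='a', prepend. Next row=LF[11]=5
  step 11: row=5, L[5]='b', prepend. Next row=LF[5]=8
  step 12: row=8, L[8]='A', prepend. Next row=LF[8]=1
Reversed output: AbadbBdBcBb$

Answer: AbadbBdBcBb$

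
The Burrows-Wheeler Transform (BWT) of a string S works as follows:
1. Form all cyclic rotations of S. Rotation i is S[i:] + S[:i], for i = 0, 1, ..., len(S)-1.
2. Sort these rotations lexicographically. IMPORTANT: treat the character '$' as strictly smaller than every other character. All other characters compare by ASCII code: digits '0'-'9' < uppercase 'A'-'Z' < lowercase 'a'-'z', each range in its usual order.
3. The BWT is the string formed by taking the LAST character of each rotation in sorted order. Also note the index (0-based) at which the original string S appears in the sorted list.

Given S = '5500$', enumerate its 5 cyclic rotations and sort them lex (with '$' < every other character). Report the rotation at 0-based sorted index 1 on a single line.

Answer: 0$550

Derivation:
All 5 rotations (rotation i = S[i:]+S[:i]):
  rot[0] = 5500$
  rot[1] = 500$5
  rot[2] = 00$55
  rot[3] = 0$550
  rot[4] = $5500
Sorted (with $ < everything):
  sorted[0] = $5500
  sorted[1] = 0$550
  sorted[2] = 00$55
  sorted[3] = 500$5
  sorted[4] = 5500$
sorted[1] = 0$550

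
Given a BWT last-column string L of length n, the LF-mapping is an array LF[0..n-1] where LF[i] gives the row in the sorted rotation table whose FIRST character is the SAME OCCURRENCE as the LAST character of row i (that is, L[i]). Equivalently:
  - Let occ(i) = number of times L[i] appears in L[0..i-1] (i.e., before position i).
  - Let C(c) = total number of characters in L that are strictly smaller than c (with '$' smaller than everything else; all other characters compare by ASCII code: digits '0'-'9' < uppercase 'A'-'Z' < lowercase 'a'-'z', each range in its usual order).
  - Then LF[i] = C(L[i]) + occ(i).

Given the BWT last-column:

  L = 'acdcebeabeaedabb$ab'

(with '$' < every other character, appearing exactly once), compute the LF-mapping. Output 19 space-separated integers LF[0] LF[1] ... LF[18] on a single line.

Answer: 1 11 13 12 15 6 16 2 7 17 3 18 14 4 8 9 0 5 10

Derivation:
Char counts: '$':1, 'a':5, 'b':5, 'c':2, 'd':2, 'e':4
C (first-col start): C('$')=0, C('a')=1, C('b')=6, C('c')=11, C('d')=13, C('e')=15
L[0]='a': occ=0, LF[0]=C('a')+0=1+0=1
L[1]='c': occ=0, LF[1]=C('c')+0=11+0=11
L[2]='d': occ=0, LF[2]=C('d')+0=13+0=13
L[3]='c': occ=1, LF[3]=C('c')+1=11+1=12
L[4]='e': occ=0, LF[4]=C('e')+0=15+0=15
L[5]='b': occ=0, LF[5]=C('b')+0=6+0=6
L[6]='e': occ=1, LF[6]=C('e')+1=15+1=16
L[7]='a': occ=1, LF[7]=C('a')+1=1+1=2
L[8]='b': occ=1, LF[8]=C('b')+1=6+1=7
L[9]='e': occ=2, LF[9]=C('e')+2=15+2=17
L[10]='a': occ=2, LF[10]=C('a')+2=1+2=3
L[11]='e': occ=3, LF[11]=C('e')+3=15+3=18
L[12]='d': occ=1, LF[12]=C('d')+1=13+1=14
L[13]='a': occ=3, LF[13]=C('a')+3=1+3=4
L[14]='b': occ=2, LF[14]=C('b')+2=6+2=8
L[15]='b': occ=3, LF[15]=C('b')+3=6+3=9
L[16]='$': occ=0, LF[16]=C('$')+0=0+0=0
L[17]='a': occ=4, LF[17]=C('a')+4=1+4=5
L[18]='b': occ=4, LF[18]=C('b')+4=6+4=10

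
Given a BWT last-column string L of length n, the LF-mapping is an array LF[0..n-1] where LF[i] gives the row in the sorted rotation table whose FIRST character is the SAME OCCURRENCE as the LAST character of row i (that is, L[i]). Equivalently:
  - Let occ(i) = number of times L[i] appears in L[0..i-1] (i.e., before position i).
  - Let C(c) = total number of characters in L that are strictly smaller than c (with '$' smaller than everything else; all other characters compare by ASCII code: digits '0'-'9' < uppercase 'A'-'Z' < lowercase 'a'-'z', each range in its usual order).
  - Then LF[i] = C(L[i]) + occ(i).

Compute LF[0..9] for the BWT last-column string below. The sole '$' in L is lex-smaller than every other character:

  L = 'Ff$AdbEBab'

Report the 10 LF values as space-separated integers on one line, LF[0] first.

Char counts: '$':1, 'A':1, 'B':1, 'E':1, 'F':1, 'a':1, 'b':2, 'd':1, 'f':1
C (first-col start): C('$')=0, C('A')=1, C('B')=2, C('E')=3, C('F')=4, C('a')=5, C('b')=6, C('d')=8, C('f')=9
L[0]='F': occ=0, LF[0]=C('F')+0=4+0=4
L[1]='f': occ=0, LF[1]=C('f')+0=9+0=9
L[2]='$': occ=0, LF[2]=C('$')+0=0+0=0
L[3]='A': occ=0, LF[3]=C('A')+0=1+0=1
L[4]='d': occ=0, LF[4]=C('d')+0=8+0=8
L[5]='b': occ=0, LF[5]=C('b')+0=6+0=6
L[6]='E': occ=0, LF[6]=C('E')+0=3+0=3
L[7]='B': occ=0, LF[7]=C('B')+0=2+0=2
L[8]='a': occ=0, LF[8]=C('a')+0=5+0=5
L[9]='b': occ=1, LF[9]=C('b')+1=6+1=7

Answer: 4 9 0 1 8 6 3 2 5 7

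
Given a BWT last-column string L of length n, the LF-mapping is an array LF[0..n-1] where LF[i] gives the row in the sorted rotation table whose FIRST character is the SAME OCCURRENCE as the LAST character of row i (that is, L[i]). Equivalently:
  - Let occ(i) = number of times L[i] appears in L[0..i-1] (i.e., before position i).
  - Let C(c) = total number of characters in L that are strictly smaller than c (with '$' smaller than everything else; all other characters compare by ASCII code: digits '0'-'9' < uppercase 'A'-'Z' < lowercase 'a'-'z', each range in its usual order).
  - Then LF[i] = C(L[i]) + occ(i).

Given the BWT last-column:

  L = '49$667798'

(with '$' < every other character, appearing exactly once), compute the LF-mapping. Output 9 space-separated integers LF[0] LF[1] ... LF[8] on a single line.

Char counts: '$':1, '4':1, '6':2, '7':2, '8':1, '9':2
C (first-col start): C('$')=0, C('4')=1, C('6')=2, C('7')=4, C('8')=6, C('9')=7
L[0]='4': occ=0, LF[0]=C('4')+0=1+0=1
L[1]='9': occ=0, LF[1]=C('9')+0=7+0=7
L[2]='$': occ=0, LF[2]=C('$')+0=0+0=0
L[3]='6': occ=0, LF[3]=C('6')+0=2+0=2
L[4]='6': occ=1, LF[4]=C('6')+1=2+1=3
L[5]='7': occ=0, LF[5]=C('7')+0=4+0=4
L[6]='7': occ=1, LF[6]=C('7')+1=4+1=5
L[7]='9': occ=1, LF[7]=C('9')+1=7+1=8
L[8]='8': occ=0, LF[8]=C('8')+0=6+0=6

Answer: 1 7 0 2 3 4 5 8 6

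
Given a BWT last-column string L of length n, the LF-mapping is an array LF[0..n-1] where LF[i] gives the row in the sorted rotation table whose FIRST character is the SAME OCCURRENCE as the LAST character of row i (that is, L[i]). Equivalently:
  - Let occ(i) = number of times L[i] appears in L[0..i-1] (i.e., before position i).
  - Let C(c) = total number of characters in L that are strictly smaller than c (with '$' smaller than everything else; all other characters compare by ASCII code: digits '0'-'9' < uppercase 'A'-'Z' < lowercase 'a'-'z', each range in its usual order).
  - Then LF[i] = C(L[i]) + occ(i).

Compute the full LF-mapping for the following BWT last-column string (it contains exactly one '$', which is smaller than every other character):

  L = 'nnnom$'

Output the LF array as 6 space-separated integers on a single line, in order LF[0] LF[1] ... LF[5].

Answer: 2 3 4 5 1 0

Derivation:
Char counts: '$':1, 'm':1, 'n':3, 'o':1
C (first-col start): C('$')=0, C('m')=1, C('n')=2, C('o')=5
L[0]='n': occ=0, LF[0]=C('n')+0=2+0=2
L[1]='n': occ=1, LF[1]=C('n')+1=2+1=3
L[2]='n': occ=2, LF[2]=C('n')+2=2+2=4
L[3]='o': occ=0, LF[3]=C('o')+0=5+0=5
L[4]='m': occ=0, LF[4]=C('m')+0=1+0=1
L[5]='$': occ=0, LF[5]=C('$')+0=0+0=0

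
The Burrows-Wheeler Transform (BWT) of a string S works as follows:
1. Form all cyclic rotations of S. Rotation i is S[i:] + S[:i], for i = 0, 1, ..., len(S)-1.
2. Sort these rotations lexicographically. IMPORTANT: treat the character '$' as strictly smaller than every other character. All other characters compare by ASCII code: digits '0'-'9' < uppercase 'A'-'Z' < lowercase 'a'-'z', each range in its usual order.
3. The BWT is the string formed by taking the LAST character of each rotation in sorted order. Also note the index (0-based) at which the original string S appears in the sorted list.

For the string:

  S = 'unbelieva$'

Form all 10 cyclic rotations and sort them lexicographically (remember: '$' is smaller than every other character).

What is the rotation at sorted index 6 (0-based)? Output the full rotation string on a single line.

Answer: lieva$unbe

Derivation:
All 10 rotations (rotation i = S[i:]+S[:i]):
  rot[0] = unbelieva$
  rot[1] = nbelieva$u
  rot[2] = believa$un
  rot[3] = elieva$unb
  rot[4] = lieva$unbe
  rot[5] = ieva$unbel
  rot[6] = eva$unbeli
  rot[7] = va$unbelie
  rot[8] = a$unbeliev
  rot[9] = $unbelieva
Sorted (with $ < everything):
  sorted[0] = $unbelieva
  sorted[1] = a$unbeliev
  sorted[2] = believa$un
  sorted[3] = elieva$unb
  sorted[4] = eva$unbeli
  sorted[5] = ieva$unbel
  sorted[6] = lieva$unbe
  sorted[7] = nbelieva$u
  sorted[8] = unbelieva$
  sorted[9] = va$unbelie
sorted[6] = lieva$unbe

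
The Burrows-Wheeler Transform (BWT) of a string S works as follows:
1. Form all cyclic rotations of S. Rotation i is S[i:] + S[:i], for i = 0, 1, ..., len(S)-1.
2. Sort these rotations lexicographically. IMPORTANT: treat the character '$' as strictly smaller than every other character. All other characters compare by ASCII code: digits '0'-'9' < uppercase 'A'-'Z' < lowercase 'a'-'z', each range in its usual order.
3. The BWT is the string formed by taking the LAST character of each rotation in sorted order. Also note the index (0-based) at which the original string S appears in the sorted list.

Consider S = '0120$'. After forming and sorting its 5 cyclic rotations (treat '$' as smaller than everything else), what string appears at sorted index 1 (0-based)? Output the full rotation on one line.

Answer: 0$012

Derivation:
All 5 rotations (rotation i = S[i:]+S[:i]):
  rot[0] = 0120$
  rot[1] = 120$0
  rot[2] = 20$01
  rot[3] = 0$012
  rot[4] = $0120
Sorted (with $ < everything):
  sorted[0] = $0120
  sorted[1] = 0$012
  sorted[2] = 0120$
  sorted[3] = 120$0
  sorted[4] = 20$01
sorted[1] = 0$012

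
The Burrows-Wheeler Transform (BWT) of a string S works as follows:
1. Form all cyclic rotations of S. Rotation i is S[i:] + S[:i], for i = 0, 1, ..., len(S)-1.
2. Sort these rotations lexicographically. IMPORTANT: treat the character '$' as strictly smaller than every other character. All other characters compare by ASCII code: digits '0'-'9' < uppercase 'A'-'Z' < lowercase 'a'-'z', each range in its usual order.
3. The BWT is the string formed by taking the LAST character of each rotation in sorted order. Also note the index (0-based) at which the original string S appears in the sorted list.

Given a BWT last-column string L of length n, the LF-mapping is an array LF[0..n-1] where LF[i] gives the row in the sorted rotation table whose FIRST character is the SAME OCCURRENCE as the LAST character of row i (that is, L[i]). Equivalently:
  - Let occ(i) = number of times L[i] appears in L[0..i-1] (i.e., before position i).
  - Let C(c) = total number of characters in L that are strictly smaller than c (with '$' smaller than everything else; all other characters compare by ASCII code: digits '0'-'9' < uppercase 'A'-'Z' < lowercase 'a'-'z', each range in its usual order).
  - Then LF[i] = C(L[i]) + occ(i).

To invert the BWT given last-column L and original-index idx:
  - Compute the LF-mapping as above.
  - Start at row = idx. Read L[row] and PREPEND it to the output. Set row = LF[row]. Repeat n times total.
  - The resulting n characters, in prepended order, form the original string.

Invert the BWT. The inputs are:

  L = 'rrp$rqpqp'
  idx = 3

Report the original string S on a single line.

LF mapping: 6 7 1 0 8 4 2 5 3
Walk LF starting at row 3, prepending L[row]:
  step 1: row=3, L[3]='$', prepend. Next row=LF[3]=0
  step 2: row=0, L[0]='r', prepend. Next row=LF[0]=6
  step 3: row=6, L[6]='p', prepend. Next row=LF[6]=2
  step 4: row=2, L[2]='p', prepend. Next row=LF[2]=1
  step 5: row=1, L[1]='r', prepend. Next row=LF[1]=7
  step 6: row=7, L[7]='q', prepend. Next row=LF[7]=5
  step 7: row=5, L[5]='q', prepend. Next row=LF[5]=4
  step 8: row=4, L[4]='r', prepend. Next row=LF[4]=8
  step 9: row=8, L[8]='p', prepend. Next row=LF[8]=3
Reversed output: prqqrppr$

Answer: prqqrppr$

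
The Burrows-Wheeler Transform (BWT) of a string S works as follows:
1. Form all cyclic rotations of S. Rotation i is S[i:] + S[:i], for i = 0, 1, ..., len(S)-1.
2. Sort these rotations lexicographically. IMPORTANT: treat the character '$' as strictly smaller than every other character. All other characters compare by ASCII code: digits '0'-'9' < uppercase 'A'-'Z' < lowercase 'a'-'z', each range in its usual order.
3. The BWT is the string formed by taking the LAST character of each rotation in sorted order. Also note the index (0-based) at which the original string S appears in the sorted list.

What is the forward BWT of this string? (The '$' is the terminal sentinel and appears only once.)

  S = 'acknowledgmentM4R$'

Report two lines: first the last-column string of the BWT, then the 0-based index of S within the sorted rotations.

All 18 rotations (rotation i = S[i:]+S[:i]):
  rot[0] = acknowledgmentM4R$
  rot[1] = cknowledgmentM4R$a
  rot[2] = knowledgmentM4R$ac
  rot[3] = nowledgmentM4R$ack
  rot[4] = owledgmentM4R$ackn
  rot[5] = wledgmentM4R$ackno
  rot[6] = ledgmentM4R$acknow
  rot[7] = edgmentM4R$acknowl
  rot[8] = dgmentM4R$acknowle
  rot[9] = gmentM4R$acknowled
  rot[10] = mentM4R$acknowledg
  rot[11] = entM4R$acknowledgm
  rot[12] = ntM4R$acknowledgme
  rot[13] = tM4R$acknowledgmen
  rot[14] = M4R$acknowledgment
  rot[15] = 4R$acknowledgmentM
  rot[16] = R$acknowledgmentM4
  rot[17] = $acknowledgmentM4R
Sorted (with $ < everything):
  sorted[0] = $acknowledgmentM4R  (last char: 'R')
  sorted[1] = 4R$acknowledgmentM  (last char: 'M')
  sorted[2] = M4R$acknowledgment  (last char: 't')
  sorted[3] = R$acknowledgmentM4  (last char: '4')
  sorted[4] = acknowledgmentM4R$  (last char: '$')
  sorted[5] = cknowledgmentM4R$a  (last char: 'a')
  sorted[6] = dgmentM4R$acknowle  (last char: 'e')
  sorted[7] = edgmentM4R$acknowl  (last char: 'l')
  sorted[8] = entM4R$acknowledgm  (last char: 'm')
  sorted[9] = gmentM4R$acknowled  (last char: 'd')
  sorted[10] = knowledgmentM4R$ac  (last char: 'c')
  sorted[11] = ledgmentM4R$acknow  (last char: 'w')
  sorted[12] = mentM4R$acknowledg  (last char: 'g')
  sorted[13] = nowledgmentM4R$ack  (last char: 'k')
  sorted[14] = ntM4R$acknowledgme  (last char: 'e')
  sorted[15] = owledgmentM4R$ackn  (last char: 'n')
  sorted[16] = tM4R$acknowledgmen  (last char: 'n')
  sorted[17] = wledgmentM4R$ackno  (last char: 'o')
Last column: RMt4$aelmdcwgkenno
Original string S is at sorted index 4

Answer: RMt4$aelmdcwgkenno
4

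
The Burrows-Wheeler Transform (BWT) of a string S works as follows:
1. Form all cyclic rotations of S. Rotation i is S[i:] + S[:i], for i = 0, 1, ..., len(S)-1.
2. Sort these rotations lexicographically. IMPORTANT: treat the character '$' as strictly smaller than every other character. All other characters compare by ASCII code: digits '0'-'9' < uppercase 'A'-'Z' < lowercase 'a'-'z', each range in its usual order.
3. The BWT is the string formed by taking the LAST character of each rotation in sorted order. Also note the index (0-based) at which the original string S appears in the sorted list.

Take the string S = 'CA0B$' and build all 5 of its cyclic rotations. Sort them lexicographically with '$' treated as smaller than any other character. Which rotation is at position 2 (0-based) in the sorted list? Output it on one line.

All 5 rotations (rotation i = S[i:]+S[:i]):
  rot[0] = CA0B$
  rot[1] = A0B$C
  rot[2] = 0B$CA
  rot[3] = B$CA0
  rot[4] = $CA0B
Sorted (with $ < everything):
  sorted[0] = $CA0B
  sorted[1] = 0B$CA
  sorted[2] = A0B$C
  sorted[3] = B$CA0
  sorted[4] = CA0B$
sorted[2] = A0B$C

Answer: A0B$C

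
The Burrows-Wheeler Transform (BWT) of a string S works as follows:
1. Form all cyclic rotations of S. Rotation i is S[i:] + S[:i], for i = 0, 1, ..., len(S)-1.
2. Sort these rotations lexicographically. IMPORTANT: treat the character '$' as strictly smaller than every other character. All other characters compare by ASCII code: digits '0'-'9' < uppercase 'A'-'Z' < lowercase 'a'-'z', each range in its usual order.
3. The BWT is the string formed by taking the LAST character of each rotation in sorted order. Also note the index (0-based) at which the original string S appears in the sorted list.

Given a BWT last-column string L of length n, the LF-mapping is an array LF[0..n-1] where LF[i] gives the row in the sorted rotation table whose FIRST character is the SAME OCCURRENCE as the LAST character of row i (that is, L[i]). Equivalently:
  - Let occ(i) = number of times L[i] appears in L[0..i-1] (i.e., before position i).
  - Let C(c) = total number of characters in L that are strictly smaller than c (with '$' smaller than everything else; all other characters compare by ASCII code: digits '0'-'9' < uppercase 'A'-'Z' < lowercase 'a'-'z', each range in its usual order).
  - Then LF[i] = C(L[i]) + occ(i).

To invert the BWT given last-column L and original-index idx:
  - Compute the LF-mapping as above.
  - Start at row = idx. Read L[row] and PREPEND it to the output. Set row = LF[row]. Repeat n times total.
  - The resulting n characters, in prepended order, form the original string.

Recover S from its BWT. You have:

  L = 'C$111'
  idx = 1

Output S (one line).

Answer: 111C$

Derivation:
LF mapping: 4 0 1 2 3
Walk LF starting at row 1, prepending L[row]:
  step 1: row=1, L[1]='$', prepend. Next row=LF[1]=0
  step 2: row=0, L[0]='C', prepend. Next row=LF[0]=4
  step 3: row=4, L[4]='1', prepend. Next row=LF[4]=3
  step 4: row=3, L[3]='1', prepend. Next row=LF[3]=2
  step 5: row=2, L[2]='1', prepend. Next row=LF[2]=1
Reversed output: 111C$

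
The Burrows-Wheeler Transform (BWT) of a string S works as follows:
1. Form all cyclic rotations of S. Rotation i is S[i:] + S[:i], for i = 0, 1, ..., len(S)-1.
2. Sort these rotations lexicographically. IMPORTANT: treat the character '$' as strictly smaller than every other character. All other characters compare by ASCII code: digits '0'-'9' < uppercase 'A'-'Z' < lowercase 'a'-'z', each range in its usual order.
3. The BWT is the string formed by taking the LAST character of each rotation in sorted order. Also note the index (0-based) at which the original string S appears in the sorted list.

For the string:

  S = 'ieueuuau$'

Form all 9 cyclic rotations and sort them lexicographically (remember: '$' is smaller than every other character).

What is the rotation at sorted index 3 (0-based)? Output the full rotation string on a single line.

Answer: euuau$ieu

Derivation:
All 9 rotations (rotation i = S[i:]+S[:i]):
  rot[0] = ieueuuau$
  rot[1] = eueuuau$i
  rot[2] = ueuuau$ie
  rot[3] = euuau$ieu
  rot[4] = uuau$ieue
  rot[5] = uau$ieueu
  rot[6] = au$ieueuu
  rot[7] = u$ieueuua
  rot[8] = $ieueuuau
Sorted (with $ < everything):
  sorted[0] = $ieueuuau
  sorted[1] = au$ieueuu
  sorted[2] = eueuuau$i
  sorted[3] = euuau$ieu
  sorted[4] = ieueuuau$
  sorted[5] = u$ieueuua
  sorted[6] = uau$ieueu
  sorted[7] = ueuuau$ie
  sorted[8] = uuau$ieue
sorted[3] = euuau$ieu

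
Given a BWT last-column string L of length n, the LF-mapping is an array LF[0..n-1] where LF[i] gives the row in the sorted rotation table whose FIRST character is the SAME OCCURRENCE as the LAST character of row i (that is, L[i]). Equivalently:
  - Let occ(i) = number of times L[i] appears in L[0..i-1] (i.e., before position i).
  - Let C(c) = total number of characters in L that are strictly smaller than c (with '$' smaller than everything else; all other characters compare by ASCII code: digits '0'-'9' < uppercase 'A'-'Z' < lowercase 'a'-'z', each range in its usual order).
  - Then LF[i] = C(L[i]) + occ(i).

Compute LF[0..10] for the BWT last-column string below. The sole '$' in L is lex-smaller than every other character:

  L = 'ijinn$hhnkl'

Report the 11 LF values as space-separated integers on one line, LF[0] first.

Answer: 3 5 4 8 9 0 1 2 10 6 7

Derivation:
Char counts: '$':1, 'h':2, 'i':2, 'j':1, 'k':1, 'l':1, 'n':3
C (first-col start): C('$')=0, C('h')=1, C('i')=3, C('j')=5, C('k')=6, C('l')=7, C('n')=8
L[0]='i': occ=0, LF[0]=C('i')+0=3+0=3
L[1]='j': occ=0, LF[1]=C('j')+0=5+0=5
L[2]='i': occ=1, LF[2]=C('i')+1=3+1=4
L[3]='n': occ=0, LF[3]=C('n')+0=8+0=8
L[4]='n': occ=1, LF[4]=C('n')+1=8+1=9
L[5]='$': occ=0, LF[5]=C('$')+0=0+0=0
L[6]='h': occ=0, LF[6]=C('h')+0=1+0=1
L[7]='h': occ=1, LF[7]=C('h')+1=1+1=2
L[8]='n': occ=2, LF[8]=C('n')+2=8+2=10
L[9]='k': occ=0, LF[9]=C('k')+0=6+0=6
L[10]='l': occ=0, LF[10]=C('l')+0=7+0=7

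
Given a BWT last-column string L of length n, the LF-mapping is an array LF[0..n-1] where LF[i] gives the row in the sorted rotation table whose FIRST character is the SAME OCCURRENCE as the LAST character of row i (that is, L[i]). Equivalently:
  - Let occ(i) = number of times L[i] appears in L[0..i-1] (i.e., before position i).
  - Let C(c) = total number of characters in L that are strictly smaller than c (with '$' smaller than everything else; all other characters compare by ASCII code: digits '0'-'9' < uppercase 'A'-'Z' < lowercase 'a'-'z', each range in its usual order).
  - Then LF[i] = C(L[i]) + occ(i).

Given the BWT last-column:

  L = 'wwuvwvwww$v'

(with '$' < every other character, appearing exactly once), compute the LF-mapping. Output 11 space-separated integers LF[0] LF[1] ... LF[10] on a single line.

Answer: 5 6 1 2 7 3 8 9 10 0 4

Derivation:
Char counts: '$':1, 'u':1, 'v':3, 'w':6
C (first-col start): C('$')=0, C('u')=1, C('v')=2, C('w')=5
L[0]='w': occ=0, LF[0]=C('w')+0=5+0=5
L[1]='w': occ=1, LF[1]=C('w')+1=5+1=6
L[2]='u': occ=0, LF[2]=C('u')+0=1+0=1
L[3]='v': occ=0, LF[3]=C('v')+0=2+0=2
L[4]='w': occ=2, LF[4]=C('w')+2=5+2=7
L[5]='v': occ=1, LF[5]=C('v')+1=2+1=3
L[6]='w': occ=3, LF[6]=C('w')+3=5+3=8
L[7]='w': occ=4, LF[7]=C('w')+4=5+4=9
L[8]='w': occ=5, LF[8]=C('w')+5=5+5=10
L[9]='$': occ=0, LF[9]=C('$')+0=0+0=0
L[10]='v': occ=2, LF[10]=C('v')+2=2+2=4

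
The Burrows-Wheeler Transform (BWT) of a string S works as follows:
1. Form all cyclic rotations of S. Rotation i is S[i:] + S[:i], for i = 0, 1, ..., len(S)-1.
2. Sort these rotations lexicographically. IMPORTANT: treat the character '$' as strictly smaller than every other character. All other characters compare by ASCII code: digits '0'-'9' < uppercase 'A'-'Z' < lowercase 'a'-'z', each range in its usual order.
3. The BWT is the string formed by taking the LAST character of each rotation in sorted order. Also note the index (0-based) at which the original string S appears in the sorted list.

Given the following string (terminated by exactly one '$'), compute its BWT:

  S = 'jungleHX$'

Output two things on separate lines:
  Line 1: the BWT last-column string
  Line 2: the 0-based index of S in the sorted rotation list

Answer: XeHln$guj
5

Derivation:
All 9 rotations (rotation i = S[i:]+S[:i]):
  rot[0] = jungleHX$
  rot[1] = ungleHX$j
  rot[2] = ngleHX$ju
  rot[3] = gleHX$jun
  rot[4] = leHX$jung
  rot[5] = eHX$jungl
  rot[6] = HX$jungle
  rot[7] = X$jungleH
  rot[8] = $jungleHX
Sorted (with $ < everything):
  sorted[0] = $jungleHX  (last char: 'X')
  sorted[1] = HX$jungle  (last char: 'e')
  sorted[2] = X$jungleH  (last char: 'H')
  sorted[3] = eHX$jungl  (last char: 'l')
  sorted[4] = gleHX$jun  (last char: 'n')
  sorted[5] = jungleHX$  (last char: '$')
  sorted[6] = leHX$jung  (last char: 'g')
  sorted[7] = ngleHX$ju  (last char: 'u')
  sorted[8] = ungleHX$j  (last char: 'j')
Last column: XeHln$guj
Original string S is at sorted index 5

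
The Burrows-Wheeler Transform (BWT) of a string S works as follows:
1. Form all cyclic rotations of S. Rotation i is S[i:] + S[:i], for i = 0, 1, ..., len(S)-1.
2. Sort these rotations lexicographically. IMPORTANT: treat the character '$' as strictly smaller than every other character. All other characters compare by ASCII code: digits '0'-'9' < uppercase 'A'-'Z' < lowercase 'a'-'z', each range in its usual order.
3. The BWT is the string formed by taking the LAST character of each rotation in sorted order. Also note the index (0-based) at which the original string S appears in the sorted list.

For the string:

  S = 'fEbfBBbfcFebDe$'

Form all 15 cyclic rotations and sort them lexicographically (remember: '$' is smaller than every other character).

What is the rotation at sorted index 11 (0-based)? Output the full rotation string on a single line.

All 15 rotations (rotation i = S[i:]+S[:i]):
  rot[0] = fEbfBBbfcFebDe$
  rot[1] = EbfBBbfcFebDe$f
  rot[2] = bfBBbfcFebDe$fE
  rot[3] = fBBbfcFebDe$fEb
  rot[4] = BBbfcFebDe$fEbf
  rot[5] = BbfcFebDe$fEbfB
  rot[6] = bfcFebDe$fEbfBB
  rot[7] = fcFebDe$fEbfBBb
  rot[8] = cFebDe$fEbfBBbf
  rot[9] = FebDe$fEbfBBbfc
  rot[10] = ebDe$fEbfBBbfcF
  rot[11] = bDe$fEbfBBbfcFe
  rot[12] = De$fEbfBBbfcFeb
  rot[13] = e$fEbfBBbfcFebD
  rot[14] = $fEbfBBbfcFebDe
Sorted (with $ < everything):
  sorted[0] = $fEbfBBbfcFebDe
  sorted[1] = BBbfcFebDe$fEbf
  sorted[2] = BbfcFebDe$fEbfB
  sorted[3] = De$fEbfBBbfcFeb
  sorted[4] = EbfBBbfcFebDe$f
  sorted[5] = FebDe$fEbfBBbfc
  sorted[6] = bDe$fEbfBBbfcFe
  sorted[7] = bfBBbfcFebDe$fE
  sorted[8] = bfcFebDe$fEbfBB
  sorted[9] = cFebDe$fEbfBBbf
  sorted[10] = e$fEbfBBbfcFebD
  sorted[11] = ebDe$fEbfBBbfcF
  sorted[12] = fBBbfcFebDe$fEb
  sorted[13] = fEbfBBbfcFebDe$
  sorted[14] = fcFebDe$fEbfBBb
sorted[11] = ebDe$fEbfBBbfcF

Answer: ebDe$fEbfBBbfcF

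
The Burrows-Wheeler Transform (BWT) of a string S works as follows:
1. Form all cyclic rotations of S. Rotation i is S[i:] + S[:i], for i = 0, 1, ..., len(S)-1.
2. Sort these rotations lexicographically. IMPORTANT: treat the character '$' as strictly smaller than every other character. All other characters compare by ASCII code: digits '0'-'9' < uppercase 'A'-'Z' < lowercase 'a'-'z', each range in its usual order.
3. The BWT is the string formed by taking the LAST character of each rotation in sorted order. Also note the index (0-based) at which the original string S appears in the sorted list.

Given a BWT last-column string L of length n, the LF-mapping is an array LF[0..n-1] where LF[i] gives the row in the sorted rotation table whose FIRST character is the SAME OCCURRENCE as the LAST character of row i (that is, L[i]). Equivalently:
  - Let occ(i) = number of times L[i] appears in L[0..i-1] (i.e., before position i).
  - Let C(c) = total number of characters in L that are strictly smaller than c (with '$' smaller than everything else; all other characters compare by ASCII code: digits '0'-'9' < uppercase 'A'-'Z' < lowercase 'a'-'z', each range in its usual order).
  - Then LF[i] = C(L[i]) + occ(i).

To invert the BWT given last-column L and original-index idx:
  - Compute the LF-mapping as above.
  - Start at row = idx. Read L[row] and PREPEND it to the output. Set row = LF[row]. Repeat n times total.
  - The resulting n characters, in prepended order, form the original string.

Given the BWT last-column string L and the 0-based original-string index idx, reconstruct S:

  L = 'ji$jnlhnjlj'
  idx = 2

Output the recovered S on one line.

LF mapping: 3 2 0 4 9 7 1 10 5 8 6
Walk LF starting at row 2, prepending L[row]:
  step 1: row=2, L[2]='$', prepend. Next row=LF[2]=0
  step 2: row=0, L[0]='j', prepend. Next row=LF[0]=3
  step 3: row=3, L[3]='j', prepend. Next row=LF[3]=4
  step 4: row=4, L[4]='n', prepend. Next row=LF[4]=9
  step 5: row=9, L[9]='l', prepend. Next row=LF[9]=8
  step 6: row=8, L[8]='j', prepend. Next row=LF[8]=5
  step 7: row=5, L[5]='l', prepend. Next row=LF[5]=7
  step 8: row=7, L[7]='n', prepend. Next row=LF[7]=10
  step 9: row=10, L[10]='j', prepend. Next row=LF[10]=6
  step 10: row=6, L[6]='h', prepend. Next row=LF[6]=1
  step 11: row=1, L[1]='i', prepend. Next row=LF[1]=2
Reversed output: ihjnljlnjj$

Answer: ihjnljlnjj$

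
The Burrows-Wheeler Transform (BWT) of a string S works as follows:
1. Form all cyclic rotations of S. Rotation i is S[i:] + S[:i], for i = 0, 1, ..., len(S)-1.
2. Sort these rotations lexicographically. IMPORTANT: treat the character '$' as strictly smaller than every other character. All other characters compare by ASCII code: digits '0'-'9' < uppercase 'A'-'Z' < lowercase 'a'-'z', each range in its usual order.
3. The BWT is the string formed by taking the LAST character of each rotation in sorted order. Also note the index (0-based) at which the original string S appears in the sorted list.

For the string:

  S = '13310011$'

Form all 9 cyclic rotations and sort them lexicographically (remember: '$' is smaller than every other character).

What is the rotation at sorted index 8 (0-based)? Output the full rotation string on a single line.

Answer: 3310011$1

Derivation:
All 9 rotations (rotation i = S[i:]+S[:i]):
  rot[0] = 13310011$
  rot[1] = 3310011$1
  rot[2] = 310011$13
  rot[3] = 10011$133
  rot[4] = 0011$1331
  rot[5] = 011$13310
  rot[6] = 11$133100
  rot[7] = 1$1331001
  rot[8] = $13310011
Sorted (with $ < everything):
  sorted[0] = $13310011
  sorted[1] = 0011$1331
  sorted[2] = 011$13310
  sorted[3] = 1$1331001
  sorted[4] = 10011$133
  sorted[5] = 11$133100
  sorted[6] = 13310011$
  sorted[7] = 310011$13
  sorted[8] = 3310011$1
sorted[8] = 3310011$1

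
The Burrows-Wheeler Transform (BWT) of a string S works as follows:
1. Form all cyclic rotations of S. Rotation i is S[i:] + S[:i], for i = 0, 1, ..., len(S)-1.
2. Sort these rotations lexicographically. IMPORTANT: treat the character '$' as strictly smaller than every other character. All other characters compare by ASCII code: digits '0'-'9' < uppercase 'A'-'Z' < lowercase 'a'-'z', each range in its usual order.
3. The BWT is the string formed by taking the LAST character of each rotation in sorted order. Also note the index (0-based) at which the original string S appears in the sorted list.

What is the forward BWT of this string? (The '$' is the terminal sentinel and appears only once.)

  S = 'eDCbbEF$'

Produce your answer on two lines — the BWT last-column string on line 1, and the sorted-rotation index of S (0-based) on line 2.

All 8 rotations (rotation i = S[i:]+S[:i]):
  rot[0] = eDCbbEF$
  rot[1] = DCbbEF$e
  rot[2] = CbbEF$eD
  rot[3] = bbEF$eDC
  rot[4] = bEF$eDCb
  rot[5] = EF$eDCbb
  rot[6] = F$eDCbbE
  rot[7] = $eDCbbEF
Sorted (with $ < everything):
  sorted[0] = $eDCbbEF  (last char: 'F')
  sorted[1] = CbbEF$eD  (last char: 'D')
  sorted[2] = DCbbEF$e  (last char: 'e')
  sorted[3] = EF$eDCbb  (last char: 'b')
  sorted[4] = F$eDCbbE  (last char: 'E')
  sorted[5] = bEF$eDCb  (last char: 'b')
  sorted[6] = bbEF$eDC  (last char: 'C')
  sorted[7] = eDCbbEF$  (last char: '$')
Last column: FDebEbC$
Original string S is at sorted index 7

Answer: FDebEbC$
7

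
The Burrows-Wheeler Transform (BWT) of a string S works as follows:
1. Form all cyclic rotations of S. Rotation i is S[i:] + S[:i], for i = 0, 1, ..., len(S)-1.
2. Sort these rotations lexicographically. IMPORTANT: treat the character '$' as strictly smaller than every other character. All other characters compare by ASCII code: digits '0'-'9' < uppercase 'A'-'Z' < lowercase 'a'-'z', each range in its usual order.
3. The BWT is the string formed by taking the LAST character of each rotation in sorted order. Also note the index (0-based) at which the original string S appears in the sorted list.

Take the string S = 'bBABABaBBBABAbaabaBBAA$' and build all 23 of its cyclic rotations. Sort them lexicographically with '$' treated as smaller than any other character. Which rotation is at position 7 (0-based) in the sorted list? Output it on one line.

All 23 rotations (rotation i = S[i:]+S[:i]):
  rot[0] = bBABABaBBBABAbaabaBBAA$
  rot[1] = BABABaBBBABAbaabaBBAA$b
  rot[2] = ABABaBBBABAbaabaBBAA$bB
  rot[3] = BABaBBBABAbaabaBBAA$bBA
  rot[4] = ABaBBBABAbaabaBBAA$bBAB
  rot[5] = BaBBBABAbaabaBBAA$bBABA
  rot[6] = aBBBABAbaabaBBAA$bBABAB
  rot[7] = BBBABAbaabaBBAA$bBABABa
  rot[8] = BBABAbaabaBBAA$bBABABaB
  rot[9] = BABAbaabaBBAA$bBABABaBB
  rot[10] = ABAbaabaBBAA$bBABABaBBB
  rot[11] = BAbaabaBBAA$bBABABaBBBA
  rot[12] = AbaabaBBAA$bBABABaBBBAB
  rot[13] = baabaBBAA$bBABABaBBBABA
  rot[14] = aabaBBAA$bBABABaBBBABAb
  rot[15] = abaBBAA$bBABABaBBBABAba
  rot[16] = baBBAA$bBABABaBBBABAbaa
  rot[17] = aBBAA$bBABABaBBBABAbaab
  rot[18] = BBAA$bBABABaBBBABAbaaba
  rot[19] = BAA$bBABABaBBBABAbaabaB
  rot[20] = AA$bBABABaBBBABAbaabaBB
  rot[21] = A$bBABABaBBBABAbaabaBBA
  rot[22] = $bBABABaBBBABAbaabaBBAA
Sorted (with $ < everything):
  sorted[0] = $bBABABaBBBABAbaabaBBAA
  sorted[1] = A$bBABABaBBBABAbaabaBBA
  sorted[2] = AA$bBABABaBBBABAbaabaBB
  sorted[3] = ABABaBBBABAbaabaBBAA$bB
  sorted[4] = ABAbaabaBBAA$bBABABaBBB
  sorted[5] = ABaBBBABAbaabaBBAA$bBAB
  sorted[6] = AbaabaBBAA$bBABABaBBBAB
  sorted[7] = BAA$bBABABaBBBABAbaabaB
  sorted[8] = BABABaBBBABAbaabaBBAA$b
  sorted[9] = BABAbaabaBBAA$bBABABaBB
  sorted[10] = BABaBBBABAbaabaBBAA$bBA
  sorted[11] = BAbaabaBBAA$bBABABaBBBA
  sorted[12] = BBAA$bBABABaBBBABAbaaba
  sorted[13] = BBABAbaabaBBAA$bBABABaB
  sorted[14] = BBBABAbaabaBBAA$bBABABa
  sorted[15] = BaBBBABAbaabaBBAA$bBABA
  sorted[16] = aBBAA$bBABABaBBBABAbaab
  sorted[17] = aBBBABAbaabaBBAA$bBABAB
  sorted[18] = aabaBBAA$bBABABaBBBABAb
  sorted[19] = abaBBAA$bBABABaBBBABAba
  sorted[20] = bBABABaBBBABAbaabaBBAA$
  sorted[21] = baBBAA$bBABABaBBBABAbaa
  sorted[22] = baabaBBAA$bBABABaBBBABA
sorted[7] = BAA$bBABABaBBBABAbaabaB

Answer: BAA$bBABABaBBBABAbaabaB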